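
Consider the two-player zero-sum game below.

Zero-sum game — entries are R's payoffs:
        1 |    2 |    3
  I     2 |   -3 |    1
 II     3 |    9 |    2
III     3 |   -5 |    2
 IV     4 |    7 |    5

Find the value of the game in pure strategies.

4

Row minima: -3, 2, -5, 4 → R's maximin is 4.
Column maxima: 4, 9, 5 → C's minimax is 4.
They coincide at (IV, 1), so the value is 4.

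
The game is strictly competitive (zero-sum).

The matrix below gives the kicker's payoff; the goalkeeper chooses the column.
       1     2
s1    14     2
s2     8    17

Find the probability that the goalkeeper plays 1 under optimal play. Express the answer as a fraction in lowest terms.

5/7

Row minima are 2 and 8, so the kicker's maximin is 8; column maxima are 14 and 17, so the goalkeeper's minimax is 14. These differ, so the equilibrium is in mixed strategies.
Let the goalkeeper play 1 with probability q. The kicker is indifferent when 14q + 2(1−q) = 8q + 17(1−q), giving q = 5/7.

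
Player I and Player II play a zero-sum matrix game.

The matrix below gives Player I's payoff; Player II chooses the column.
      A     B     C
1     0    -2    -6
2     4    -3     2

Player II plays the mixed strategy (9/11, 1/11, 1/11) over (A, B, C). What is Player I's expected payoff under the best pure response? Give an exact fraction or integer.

1: (0)·(9/11) + (-2)·(1/11) + (-6)·(1/11) = -8/11.
2: (4)·(9/11) + (-3)·(1/11) + (2)·(1/11) = 35/11.
The best pure response is 2 with expected payoff 35/11.

35/11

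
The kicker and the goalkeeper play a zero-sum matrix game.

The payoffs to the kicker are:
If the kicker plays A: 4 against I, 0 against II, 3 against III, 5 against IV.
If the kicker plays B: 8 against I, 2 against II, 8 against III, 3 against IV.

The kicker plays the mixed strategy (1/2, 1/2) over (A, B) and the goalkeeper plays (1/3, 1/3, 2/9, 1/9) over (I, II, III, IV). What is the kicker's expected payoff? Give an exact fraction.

4

Against (1/3, 1/3, 2/9, 1/9), each row's expected payoff is A: 23/9; B: 49/9.
Taking the (1/2, 1/2)-weighted average: (1/2)·(23/9) + (1/2)·(49/9) = 4.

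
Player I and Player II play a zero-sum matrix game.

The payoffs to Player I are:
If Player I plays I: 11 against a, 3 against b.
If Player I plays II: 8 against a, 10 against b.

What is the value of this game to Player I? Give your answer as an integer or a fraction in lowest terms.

Row minima are 3 and 8, so Player I's maximin is 8; column maxima are 11 and 10, so Player II's minimax is 10. These differ, so the equilibrium is in mixed strategies.
Let Player I play I with probability p. Player II is indifferent when 11p + 8(1−p) = 3p + 10(1−p), giving p = 1/5.
Let Player II play a with probability q. Player I is indifferent when 11q + 3(1−q) = 8q + 10(1−q), giving q = 7/10.
The value is 11·(7/10) + (3)·(3/10) = 43/5.

43/5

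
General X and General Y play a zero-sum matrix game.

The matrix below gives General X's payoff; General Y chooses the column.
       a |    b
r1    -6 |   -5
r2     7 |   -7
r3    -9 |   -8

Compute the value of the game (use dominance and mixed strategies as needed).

Row r3 is strictly dominated by row r1, so General X never plays it.
The remaining 2×2 game on (r1, r2) × (a, b) has no saddle point. Let General X play r1 with probability p; indifference gives −6p + 7(1−p) = −5p − 7(1−p), so p = 14/15.
Similarly General Y's optimal q on a is 2/15, and the value is -6·(2/15) + (-5)·(13/15) = -77/15.

-77/15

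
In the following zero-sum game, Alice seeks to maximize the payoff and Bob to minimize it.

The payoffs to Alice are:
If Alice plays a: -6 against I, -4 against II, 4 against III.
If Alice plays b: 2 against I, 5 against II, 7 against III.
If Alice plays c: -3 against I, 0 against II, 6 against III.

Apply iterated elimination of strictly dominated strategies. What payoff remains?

2

Column III is strictly dominated by I for Bob (-6<4, 2<7, -3<6); eliminate III.
Column II is strictly dominated by I for Bob (-6<-4, 2<5, -3<0); eliminate II.
Row a is strictly dominated by row b (2>-6); eliminate a.
Row c is strictly dominated by row b (2>-3); eliminate c.
Only (b, I) remains, with payoff 2.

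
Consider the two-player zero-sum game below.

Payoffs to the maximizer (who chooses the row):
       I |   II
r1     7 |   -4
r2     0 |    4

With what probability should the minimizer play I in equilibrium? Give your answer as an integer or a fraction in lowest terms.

Row minima are -4 and 0, so the maximizer's maximin is 0; column maxima are 7 and 4, so the minimizer's minimax is 4. These differ, so the equilibrium is in mixed strategies.
Let the minimizer play I with probability q. The maximizer is indifferent when 7q − 4(1−q) = 4(1−q), giving q = 8/15.

8/15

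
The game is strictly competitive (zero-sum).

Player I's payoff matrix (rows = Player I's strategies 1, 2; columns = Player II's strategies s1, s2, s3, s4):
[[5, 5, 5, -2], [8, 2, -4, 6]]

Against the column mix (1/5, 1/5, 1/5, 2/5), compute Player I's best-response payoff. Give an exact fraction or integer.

1: (5)·(1/5) + (5)·(1/5) + (5)·(1/5) + (-2)·(2/5) = 11/5.
2: (8)·(1/5) + (2)·(1/5) + (-4)·(1/5) + (6)·(2/5) = 18/5.
The best pure response is 2 with expected payoff 18/5.

18/5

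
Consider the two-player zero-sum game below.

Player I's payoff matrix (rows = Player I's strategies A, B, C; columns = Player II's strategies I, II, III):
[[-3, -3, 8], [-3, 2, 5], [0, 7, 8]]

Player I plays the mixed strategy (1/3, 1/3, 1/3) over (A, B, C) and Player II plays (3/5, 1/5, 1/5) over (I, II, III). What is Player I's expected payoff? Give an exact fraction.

3/5

Against (3/5, 1/5, 1/5), each row's expected payoff is A: -4/5; B: -2/5; C: 3.
Taking the (1/3, 1/3, 1/3)-weighted average: (1/3)·(-4/5) + (1/3)·(-2/5) + (1/3)·(3) = 3/5.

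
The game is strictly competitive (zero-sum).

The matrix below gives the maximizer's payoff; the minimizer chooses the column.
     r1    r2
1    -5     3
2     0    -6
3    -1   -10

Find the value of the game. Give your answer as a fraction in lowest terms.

Row 3 is strictly dominated by row 2, so the maximizer never plays it.
The remaining 2×2 game on (1, 2) × (r1, r2) has no saddle point. Let the maximizer play 1 with probability p; indifference gives −5p = 3p − 6(1−p), so p = 3/7.
Similarly the minimizer's optimal q on r1 is 9/14, and the value is -5·(9/14) + (3)·(5/14) = -15/7.

-15/7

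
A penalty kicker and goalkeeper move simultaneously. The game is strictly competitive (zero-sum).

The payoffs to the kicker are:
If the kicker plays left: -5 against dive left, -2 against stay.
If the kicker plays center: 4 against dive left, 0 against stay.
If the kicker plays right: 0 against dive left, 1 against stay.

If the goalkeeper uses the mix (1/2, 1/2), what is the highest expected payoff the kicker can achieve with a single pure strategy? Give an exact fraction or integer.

2

left: (-5)·(1/2) + (-2)·(1/2) = -7/2.
center: (4)·(1/2) + (0)·(1/2) = 2.
right: (0)·(1/2) + (1)·(1/2) = 1/2.
The best pure response is center with expected payoff 2.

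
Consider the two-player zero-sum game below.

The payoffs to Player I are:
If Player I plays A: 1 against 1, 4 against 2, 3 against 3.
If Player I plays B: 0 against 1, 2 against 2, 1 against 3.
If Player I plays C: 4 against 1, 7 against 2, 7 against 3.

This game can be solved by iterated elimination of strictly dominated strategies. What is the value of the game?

Row A is strictly dominated by row C (4>1, 7>4, 7>3); eliminate A.
Column 3 is strictly dominated by 1 for Player II (0<1, 4<7); eliminate 3.
Column 2 is strictly dominated by 1 for Player II (0<2, 4<7); eliminate 2.
Row B is strictly dominated by row C (4>0); eliminate B.
Only (C, 1) remains, with payoff 4.

4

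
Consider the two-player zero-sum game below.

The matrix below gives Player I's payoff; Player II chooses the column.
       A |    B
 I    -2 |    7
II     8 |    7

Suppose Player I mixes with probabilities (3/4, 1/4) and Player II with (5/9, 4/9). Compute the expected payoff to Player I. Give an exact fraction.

Against (5/9, 4/9), each row's expected payoff is I: 2; II: 68/9.
Taking the (3/4, 1/4)-weighted average: (3/4)·(2) + (1/4)·(68/9) = 61/18.

61/18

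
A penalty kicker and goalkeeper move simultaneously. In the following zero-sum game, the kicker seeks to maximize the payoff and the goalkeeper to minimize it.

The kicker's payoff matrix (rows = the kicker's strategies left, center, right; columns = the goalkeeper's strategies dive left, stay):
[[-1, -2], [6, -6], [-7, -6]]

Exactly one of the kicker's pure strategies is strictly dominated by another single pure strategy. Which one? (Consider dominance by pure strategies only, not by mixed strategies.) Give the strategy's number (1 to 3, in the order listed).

3

Compare right with left: -1 > -7, -2 > -6.
So left strictly dominates right for the kicker; right is strictly dominated.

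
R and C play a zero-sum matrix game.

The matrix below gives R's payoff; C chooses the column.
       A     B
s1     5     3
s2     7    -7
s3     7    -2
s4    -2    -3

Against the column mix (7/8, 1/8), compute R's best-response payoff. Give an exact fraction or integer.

47/8

s1: (5)·(7/8) + (3)·(1/8) = 19/4.
s2: (7)·(7/8) + (-7)·(1/8) = 21/4.
s3: (7)·(7/8) + (-2)·(1/8) = 47/8.
s4: (-2)·(7/8) + (-3)·(1/8) = -17/8.
The best pure response is s3 with expected payoff 47/8.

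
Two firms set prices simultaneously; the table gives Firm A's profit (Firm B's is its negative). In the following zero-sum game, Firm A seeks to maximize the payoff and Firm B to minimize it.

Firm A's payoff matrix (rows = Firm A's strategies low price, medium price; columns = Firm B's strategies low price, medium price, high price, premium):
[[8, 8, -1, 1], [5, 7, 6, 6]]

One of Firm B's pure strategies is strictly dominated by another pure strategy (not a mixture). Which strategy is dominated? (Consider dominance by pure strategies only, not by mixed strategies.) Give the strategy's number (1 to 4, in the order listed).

2

Firm B prefers columns that give Firm A less. Compare medium price with high price: -1 < 8, 6 < 7.
So high price strictly dominates medium price for Firm B; medium price is strictly dominated.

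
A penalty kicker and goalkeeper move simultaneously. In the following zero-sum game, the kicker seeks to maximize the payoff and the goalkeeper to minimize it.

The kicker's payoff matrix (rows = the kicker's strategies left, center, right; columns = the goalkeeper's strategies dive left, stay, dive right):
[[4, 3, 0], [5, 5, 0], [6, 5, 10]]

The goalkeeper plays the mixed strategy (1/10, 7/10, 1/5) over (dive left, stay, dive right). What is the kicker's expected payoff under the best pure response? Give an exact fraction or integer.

left: (4)·(1/10) + (3)·(7/10) + (0)·(1/5) = 5/2.
center: (5)·(1/10) + (5)·(7/10) + (0)·(1/5) = 4.
right: (6)·(1/10) + (5)·(7/10) + (10)·(1/5) = 61/10.
The best pure response is right with expected payoff 61/10.

61/10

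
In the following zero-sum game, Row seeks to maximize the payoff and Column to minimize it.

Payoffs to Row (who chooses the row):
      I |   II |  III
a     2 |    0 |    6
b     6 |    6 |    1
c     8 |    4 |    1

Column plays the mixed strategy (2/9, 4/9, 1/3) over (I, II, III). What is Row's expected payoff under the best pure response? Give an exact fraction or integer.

13/3

a: (2)·(2/9) + (0)·(4/9) + (6)·(1/3) = 22/9.
b: (6)·(2/9) + (6)·(4/9) + (1)·(1/3) = 13/3.
c: (8)·(2/9) + (4)·(4/9) + (1)·(1/3) = 35/9.
The best pure response is b with expected payoff 13/3.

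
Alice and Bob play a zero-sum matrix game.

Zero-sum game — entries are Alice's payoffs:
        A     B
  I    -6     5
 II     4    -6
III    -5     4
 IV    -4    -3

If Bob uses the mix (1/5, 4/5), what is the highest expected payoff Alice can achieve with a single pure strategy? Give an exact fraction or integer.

I: (-6)·(1/5) + (5)·(4/5) = 14/5.
II: (4)·(1/5) + (-6)·(4/5) = -4.
III: (-5)·(1/5) + (4)·(4/5) = 11/5.
IV: (-4)·(1/5) + (-3)·(4/5) = -16/5.
The best pure response is I with expected payoff 14/5.

14/5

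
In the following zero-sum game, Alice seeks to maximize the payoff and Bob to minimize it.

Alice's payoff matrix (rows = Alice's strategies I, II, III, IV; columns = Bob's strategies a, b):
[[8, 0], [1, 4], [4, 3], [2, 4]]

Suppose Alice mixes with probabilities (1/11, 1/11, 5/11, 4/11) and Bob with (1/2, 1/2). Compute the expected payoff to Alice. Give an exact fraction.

36/11

Against (1/2, 1/2), each row's expected payoff is I: 4; II: 5/2; III: 7/2; IV: 3.
Taking the (1/11, 1/11, 5/11, 4/11)-weighted average: (1/11)·(4) + (1/11)·(5/2) + (5/11)·(7/2) + (4/11)·(3) = 36/11.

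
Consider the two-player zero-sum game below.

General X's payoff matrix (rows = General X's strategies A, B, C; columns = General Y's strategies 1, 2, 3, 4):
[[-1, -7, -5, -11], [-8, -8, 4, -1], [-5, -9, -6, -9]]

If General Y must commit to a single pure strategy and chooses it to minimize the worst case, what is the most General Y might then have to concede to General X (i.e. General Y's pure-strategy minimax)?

-7

The worst case (largest entry) in each column is 1: -1, 2: -7, 3: 4, 4: -1.
The best (smallest) of these is -7.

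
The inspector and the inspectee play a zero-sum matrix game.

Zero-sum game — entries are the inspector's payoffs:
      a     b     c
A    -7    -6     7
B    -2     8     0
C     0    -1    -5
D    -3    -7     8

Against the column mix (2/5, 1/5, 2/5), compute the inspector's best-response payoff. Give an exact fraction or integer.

4/5

A: (-7)·(2/5) + (-6)·(1/5) + (7)·(2/5) = -6/5.
B: (-2)·(2/5) + (8)·(1/5) + (0)·(2/5) = 4/5.
C: (0)·(2/5) + (-1)·(1/5) + (-5)·(2/5) = -11/5.
D: (-3)·(2/5) + (-7)·(1/5) + (8)·(2/5) = 3/5.
The best pure response is B with expected payoff 4/5.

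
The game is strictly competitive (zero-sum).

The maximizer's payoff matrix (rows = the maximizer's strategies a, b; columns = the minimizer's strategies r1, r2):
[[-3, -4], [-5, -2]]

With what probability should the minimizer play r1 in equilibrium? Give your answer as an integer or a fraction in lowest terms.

Row minima are -4 and -5, so the maximizer's maximin is -4; column maxima are -3 and -2, so the minimizer's minimax is -3. These differ, so the equilibrium is in mixed strategies.
Let the minimizer play r1 with probability q. The maximizer is indifferent when −3q − 4(1−q) = −5q − 2(1−q), giving q = 1/2.

1/2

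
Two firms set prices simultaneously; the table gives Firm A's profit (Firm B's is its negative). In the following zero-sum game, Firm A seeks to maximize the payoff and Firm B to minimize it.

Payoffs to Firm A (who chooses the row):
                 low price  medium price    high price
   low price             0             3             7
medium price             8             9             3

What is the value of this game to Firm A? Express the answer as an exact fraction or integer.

14/3

Column medium price is strictly dominated by low price for Firm B (it gives Firm A more in every row).
The remaining 2×2 game on (low price, medium price) × (low price, high price) has no saddle point. Let Firm A play low price with probability p; indifference gives 8(1−p) = 7p + 3(1−p), so p = 5/12.
Similarly Firm B's optimal q on low price is 1/3, and the value is 0·(1/3) + (7)·(2/3) = 14/3.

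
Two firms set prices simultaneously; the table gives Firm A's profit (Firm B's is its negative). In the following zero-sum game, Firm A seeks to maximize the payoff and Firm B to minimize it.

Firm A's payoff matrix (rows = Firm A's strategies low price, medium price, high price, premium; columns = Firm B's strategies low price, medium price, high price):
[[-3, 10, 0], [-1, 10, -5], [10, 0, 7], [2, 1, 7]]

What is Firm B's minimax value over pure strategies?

The worst case (largest entry) in each column is low price: 10, medium price: 10, high price: 7.
The best (smallest) of these is 7.

7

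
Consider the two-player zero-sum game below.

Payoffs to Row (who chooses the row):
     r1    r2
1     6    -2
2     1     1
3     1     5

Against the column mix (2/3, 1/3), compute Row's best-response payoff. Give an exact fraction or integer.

10/3

1: (6)·(2/3) + (-2)·(1/3) = 10/3.
2: (1)·(2/3) + (1)·(1/3) = 1.
3: (1)·(2/3) + (5)·(1/3) = 7/3.
The best pure response is 1 with expected payoff 10/3.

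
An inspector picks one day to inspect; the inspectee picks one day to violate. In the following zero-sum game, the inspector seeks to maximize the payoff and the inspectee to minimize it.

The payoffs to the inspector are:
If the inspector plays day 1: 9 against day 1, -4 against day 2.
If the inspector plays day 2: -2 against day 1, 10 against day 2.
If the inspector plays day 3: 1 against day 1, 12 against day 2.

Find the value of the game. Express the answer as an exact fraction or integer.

14/3

Row day 2 is strictly dominated by row day 3, so the inspector never plays it.
The remaining 2×2 game on (day 1, day 3) × (day 1, day 2) has no saddle point. Let the inspector play day 1 with probability p; indifference gives 9p + (1−p) = −4p + 12(1−p), so p = 11/24.
Similarly the inspectee's optimal q on day 1 is 2/3, and the value is 9·(2/3) + (-4)·(1/3) = 14/3.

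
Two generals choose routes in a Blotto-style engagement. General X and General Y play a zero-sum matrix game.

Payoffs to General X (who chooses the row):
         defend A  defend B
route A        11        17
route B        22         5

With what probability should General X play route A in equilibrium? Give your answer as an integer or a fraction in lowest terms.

Row minima are 11 and 5, so General X's maximin is 11; column maxima are 22 and 17, so General Y's minimax is 17. These differ, so the equilibrium is in mixed strategies.
Let General X play route A with probability p. General Y is indifferent when 11p + 22(1−p) = 17p + 5(1−p), giving p = 17/23.

17/23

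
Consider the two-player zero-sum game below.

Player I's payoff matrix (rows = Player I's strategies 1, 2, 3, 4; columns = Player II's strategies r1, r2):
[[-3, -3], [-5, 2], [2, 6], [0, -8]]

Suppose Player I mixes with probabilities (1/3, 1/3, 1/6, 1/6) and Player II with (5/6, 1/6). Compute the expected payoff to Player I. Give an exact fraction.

Against (5/6, 1/6), each row's expected payoff is 1: -3; 2: -23/6; 3: 8/3; 4: -4/3.
Taking the (1/3, 1/3, 1/6, 1/6)-weighted average: (1/3)·(-3) + (1/3)·(-23/6) + (1/6)·(8/3) + (1/6)·(-4/3) = -37/18.

-37/18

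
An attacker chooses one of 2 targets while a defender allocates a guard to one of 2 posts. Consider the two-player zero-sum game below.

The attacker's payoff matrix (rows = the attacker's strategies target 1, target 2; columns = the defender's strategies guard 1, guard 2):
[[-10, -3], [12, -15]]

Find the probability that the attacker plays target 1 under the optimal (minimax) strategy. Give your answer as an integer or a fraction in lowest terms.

Row minima are -10 and -15, so the attacker's maximin is -10; column maxima are 12 and -3, so the defender's minimax is -3. These differ, so the equilibrium is in mixed strategies.
Let the attacker play target 1 with probability p. The defender is indifferent when −10p + 12(1−p) = −3p − 15(1−p), giving p = 27/34.

27/34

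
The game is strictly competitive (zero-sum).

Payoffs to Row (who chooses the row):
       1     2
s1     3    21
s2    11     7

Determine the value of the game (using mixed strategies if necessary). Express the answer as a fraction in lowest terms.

Row minima are 3 and 7, so Row's maximin is 7; column maxima are 11 and 21, so Column's minimax is 11. These differ, so the equilibrium is in mixed strategies.
Let Row play s1 with probability p. Column is indifferent when 3p + 11(1−p) = 21p + 7(1−p), giving p = 2/11.
Let Column play 1 with probability q. Row is indifferent when 3q + 21(1−q) = 11q + 7(1−q), giving q = 7/11.
The value is 3·(7/11) + (21)·(4/11) = 105/11.

105/11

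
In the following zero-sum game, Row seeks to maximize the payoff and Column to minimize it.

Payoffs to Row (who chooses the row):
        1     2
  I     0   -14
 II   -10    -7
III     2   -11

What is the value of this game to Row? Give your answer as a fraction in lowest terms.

-31/4

Row I is strictly dominated by row III, so Row never plays it.
The remaining 2×2 game on (II, III) × (1, 2) has no saddle point. Let Row play II with probability p; indifference gives −10p + 2(1−p) = −7p − 11(1−p), so p = 13/16.
Similarly Column's optimal q on 1 is 1/4, and the value is -10·(1/4) + (-7)·(3/4) = -31/4.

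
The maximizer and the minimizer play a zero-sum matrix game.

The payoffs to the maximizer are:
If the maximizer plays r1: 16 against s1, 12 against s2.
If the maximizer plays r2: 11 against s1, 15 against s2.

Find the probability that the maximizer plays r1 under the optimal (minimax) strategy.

1/2

Row minima are 12 and 11, so the maximizer's maximin is 12; column maxima are 16 and 15, so the minimizer's minimax is 15. These differ, so the equilibrium is in mixed strategies.
Let the maximizer play r1 with probability p. The minimizer is indifferent when 16p + 11(1−p) = 12p + 15(1−p), giving p = 1/2.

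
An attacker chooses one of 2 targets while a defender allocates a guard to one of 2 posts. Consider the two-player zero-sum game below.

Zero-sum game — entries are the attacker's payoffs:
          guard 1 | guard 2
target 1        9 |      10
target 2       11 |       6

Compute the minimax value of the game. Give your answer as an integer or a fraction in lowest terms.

Row minima are 9 and 6, so the attacker's maximin is 9; column maxima are 11 and 10, so the defender's minimax is 10. These differ, so the equilibrium is in mixed strategies.
Let the attacker play target 1 with probability p. The defender is indifferent when 9p + 11(1−p) = 10p + 6(1−p), giving p = 5/6.
Let the defender play guard 1 with probability q. The attacker is indifferent when 9q + 10(1−q) = 11q + 6(1−q), giving q = 2/3.
The value is 9·(2/3) + (10)·(1/3) = 28/3.

28/3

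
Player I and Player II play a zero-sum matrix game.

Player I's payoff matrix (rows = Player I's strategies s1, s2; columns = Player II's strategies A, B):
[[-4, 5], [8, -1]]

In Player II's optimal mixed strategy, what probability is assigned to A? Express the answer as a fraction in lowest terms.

1/3

Row minima are -4 and -1, so Player I's maximin is -1; column maxima are 8 and 5, so Player II's minimax is 5. These differ, so the equilibrium is in mixed strategies.
Let Player II play A with probability q. Player I is indifferent when −4q + 5(1−q) = 8q − (1−q), giving q = 1/3.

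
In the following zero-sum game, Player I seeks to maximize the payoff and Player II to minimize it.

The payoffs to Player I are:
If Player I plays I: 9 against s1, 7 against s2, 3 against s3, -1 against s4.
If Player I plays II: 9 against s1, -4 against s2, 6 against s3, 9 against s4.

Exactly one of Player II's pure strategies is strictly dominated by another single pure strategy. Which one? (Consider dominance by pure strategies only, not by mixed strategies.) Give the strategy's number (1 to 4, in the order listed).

Player II prefers columns that give Player I less. Compare s1 with s2: 7 < 9, -4 < 9.
So s2 strictly dominates s1 for Player II; s1 is strictly dominated.

1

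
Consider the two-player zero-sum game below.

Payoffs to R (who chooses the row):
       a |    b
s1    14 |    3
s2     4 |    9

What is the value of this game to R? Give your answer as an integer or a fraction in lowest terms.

Row minima are 3 and 4, so R's maximin is 4; column maxima are 14 and 9, so C's minimax is 9. These differ, so the equilibrium is in mixed strategies.
Let R play s1 with probability p. C is indifferent when 14p + 4(1−p) = 3p + 9(1−p), giving p = 5/16.
Let C play a with probability q. R is indifferent when 14q + 3(1−q) = 4q + 9(1−q), giving q = 3/8.
The value is 14·(3/8) + (3)·(5/8) = 57/8.

57/8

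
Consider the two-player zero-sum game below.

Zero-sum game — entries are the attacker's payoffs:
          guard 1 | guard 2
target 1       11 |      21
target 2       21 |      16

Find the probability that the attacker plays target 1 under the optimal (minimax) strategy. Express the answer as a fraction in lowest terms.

1/3

Row minima are 11 and 16, so the attacker's maximin is 16; column maxima are 21 and 21, so the defender's minimax is 21. These differ, so the equilibrium is in mixed strategies.
Let the attacker play target 1 with probability p. The defender is indifferent when 11p + 21(1−p) = 21p + 16(1−p), giving p = 1/3.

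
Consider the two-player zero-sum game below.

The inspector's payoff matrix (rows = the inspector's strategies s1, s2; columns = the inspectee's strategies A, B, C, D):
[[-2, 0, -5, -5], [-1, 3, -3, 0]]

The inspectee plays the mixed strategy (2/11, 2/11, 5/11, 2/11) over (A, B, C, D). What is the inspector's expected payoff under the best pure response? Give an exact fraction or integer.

s1: (-2)·(2/11) + (0)·(2/11) + (-5)·(5/11) + (-5)·(2/11) = -39/11.
s2: (-1)·(2/11) + (3)·(2/11) + (-3)·(5/11) + (0)·(2/11) = -1.
The best pure response is s2 with expected payoff -1.

-1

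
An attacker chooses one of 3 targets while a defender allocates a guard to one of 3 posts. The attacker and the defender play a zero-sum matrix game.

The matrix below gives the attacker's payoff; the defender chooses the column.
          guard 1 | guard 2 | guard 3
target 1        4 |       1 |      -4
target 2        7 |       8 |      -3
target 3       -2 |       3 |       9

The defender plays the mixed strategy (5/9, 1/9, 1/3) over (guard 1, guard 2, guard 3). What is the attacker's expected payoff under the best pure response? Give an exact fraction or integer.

34/9

target 1: (4)·(5/9) + (1)·(1/9) + (-4)·(1/3) = 1.
target 2: (7)·(5/9) + (8)·(1/9) + (-3)·(1/3) = 34/9.
target 3: (-2)·(5/9) + (3)·(1/9) + (9)·(1/3) = 20/9.
The best pure response is target 2 with expected payoff 34/9.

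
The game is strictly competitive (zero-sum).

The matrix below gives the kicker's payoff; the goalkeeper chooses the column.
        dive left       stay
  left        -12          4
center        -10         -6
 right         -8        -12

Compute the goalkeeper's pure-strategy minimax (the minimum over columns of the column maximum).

-8

The worst case (largest entry) in each column is dive left: -8, stay: 4.
The best (smallest) of these is -8.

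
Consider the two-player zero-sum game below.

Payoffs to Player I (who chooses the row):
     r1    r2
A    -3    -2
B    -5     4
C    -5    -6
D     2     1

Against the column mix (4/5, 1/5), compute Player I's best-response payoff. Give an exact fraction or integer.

9/5

A: (-3)·(4/5) + (-2)·(1/5) = -14/5.
B: (-5)·(4/5) + (4)·(1/5) = -16/5.
C: (-5)·(4/5) + (-6)·(1/5) = -26/5.
D: (2)·(4/5) + (1)·(1/5) = 9/5.
The best pure response is D with expected payoff 9/5.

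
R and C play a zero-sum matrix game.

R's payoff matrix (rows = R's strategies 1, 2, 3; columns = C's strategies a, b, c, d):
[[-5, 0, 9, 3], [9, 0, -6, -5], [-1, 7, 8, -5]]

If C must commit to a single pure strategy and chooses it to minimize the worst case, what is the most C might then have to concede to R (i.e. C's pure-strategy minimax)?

The worst case (largest entry) in each column is a: 9, b: 7, c: 9, d: 3.
The best (smallest) of these is 3.

3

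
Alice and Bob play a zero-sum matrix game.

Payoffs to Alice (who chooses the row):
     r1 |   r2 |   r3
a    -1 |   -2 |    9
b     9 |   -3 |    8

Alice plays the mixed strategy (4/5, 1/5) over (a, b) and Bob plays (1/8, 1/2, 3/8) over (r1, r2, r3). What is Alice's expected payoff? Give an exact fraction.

93/40

Against (1/8, 1/2, 3/8), each row's expected payoff is a: 9/4; b: 21/8.
Taking the (4/5, 1/5)-weighted average: (4/5)·(9/4) + (1/5)·(21/8) = 93/40.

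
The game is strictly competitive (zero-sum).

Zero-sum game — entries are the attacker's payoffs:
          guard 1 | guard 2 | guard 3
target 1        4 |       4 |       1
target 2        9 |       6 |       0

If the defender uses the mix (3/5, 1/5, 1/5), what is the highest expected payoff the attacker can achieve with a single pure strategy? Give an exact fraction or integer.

33/5

target 1: (4)·(3/5) + (4)·(1/5) + (1)·(1/5) = 17/5.
target 2: (9)·(3/5) + (6)·(1/5) + (0)·(1/5) = 33/5.
The best pure response is target 2 with expected payoff 33/5.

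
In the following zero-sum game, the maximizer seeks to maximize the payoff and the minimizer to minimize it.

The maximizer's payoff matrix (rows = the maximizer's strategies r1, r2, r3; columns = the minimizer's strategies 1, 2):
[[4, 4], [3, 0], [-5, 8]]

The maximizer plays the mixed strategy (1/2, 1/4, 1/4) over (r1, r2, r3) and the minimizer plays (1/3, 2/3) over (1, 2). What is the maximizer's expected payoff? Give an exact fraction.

19/6

Against (1/3, 2/3), each row's expected payoff is r1: 4; r2: 1; r3: 11/3.
Taking the (1/2, 1/4, 1/4)-weighted average: (1/2)·(4) + (1/4)·(1) + (1/4)·(11/3) = 19/6.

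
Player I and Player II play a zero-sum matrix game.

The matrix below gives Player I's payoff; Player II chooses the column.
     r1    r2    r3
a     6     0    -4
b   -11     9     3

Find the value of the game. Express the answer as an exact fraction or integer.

-13/12

Column r2 is strictly dominated by r3 for Player II (it gives Player I more in every row).
The remaining 2×2 game on (a, b) × (r1, r3) has no saddle point. Let Player I play a with probability p; indifference gives 6p − 11(1−p) = −4p + 3(1−p), so p = 7/12.
Similarly Player II's optimal q on r1 is 7/24, and the value is 6·(7/24) + (-4)·(17/24) = -13/12.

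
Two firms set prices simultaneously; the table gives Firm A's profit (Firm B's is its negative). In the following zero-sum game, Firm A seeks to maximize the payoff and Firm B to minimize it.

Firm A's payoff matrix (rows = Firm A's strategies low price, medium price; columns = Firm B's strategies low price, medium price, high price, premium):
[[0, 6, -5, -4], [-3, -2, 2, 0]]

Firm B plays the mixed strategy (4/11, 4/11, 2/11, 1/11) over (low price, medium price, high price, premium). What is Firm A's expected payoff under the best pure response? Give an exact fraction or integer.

10/11

low price: (0)·(4/11) + (6)·(4/11) + (-5)·(2/11) + (-4)·(1/11) = 10/11.
medium price: (-3)·(4/11) + (-2)·(4/11) + (2)·(2/11) + (0)·(1/11) = -16/11.
The best pure response is low price with expected payoff 10/11.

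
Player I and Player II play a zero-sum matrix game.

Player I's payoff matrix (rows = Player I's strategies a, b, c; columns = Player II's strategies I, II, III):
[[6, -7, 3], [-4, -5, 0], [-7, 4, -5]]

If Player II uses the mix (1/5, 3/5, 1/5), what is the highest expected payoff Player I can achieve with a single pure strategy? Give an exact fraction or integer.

0

a: (6)·(1/5) + (-7)·(3/5) + (3)·(1/5) = -12/5.
b: (-4)·(1/5) + (-5)·(3/5) + (0)·(1/5) = -19/5.
c: (-7)·(1/5) + (4)·(3/5) + (-5)·(1/5) = 0.
The best pure response is c with expected payoff 0.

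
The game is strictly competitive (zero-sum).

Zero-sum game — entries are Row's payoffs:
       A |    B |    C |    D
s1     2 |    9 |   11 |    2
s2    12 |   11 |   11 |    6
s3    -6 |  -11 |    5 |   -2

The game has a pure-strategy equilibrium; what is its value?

6

Row minima: 2, 6, -11 → Row's maximin is 6.
Column maxima: 12, 11, 11, 6 → Column's minimax is 6.
They coincide at (s2, D), so the value is 6.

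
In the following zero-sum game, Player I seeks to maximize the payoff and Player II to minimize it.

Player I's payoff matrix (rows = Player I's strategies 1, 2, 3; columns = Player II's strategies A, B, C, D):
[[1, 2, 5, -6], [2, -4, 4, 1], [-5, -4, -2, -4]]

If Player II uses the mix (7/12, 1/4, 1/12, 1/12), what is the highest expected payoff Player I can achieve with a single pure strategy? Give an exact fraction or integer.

1

1: (1)·(7/12) + (2)·(1/4) + (5)·(1/12) + (-6)·(1/12) = 1.
2: (2)·(7/12) + (-4)·(1/4) + (4)·(1/12) + (1)·(1/12) = 7/12.
3: (-5)·(7/12) + (-4)·(1/4) + (-2)·(1/12) + (-4)·(1/12) = -53/12.
The best pure response is 1 with expected payoff 1.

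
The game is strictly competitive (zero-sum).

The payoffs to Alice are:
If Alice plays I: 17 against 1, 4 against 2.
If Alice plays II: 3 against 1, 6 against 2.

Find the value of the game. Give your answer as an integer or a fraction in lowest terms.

Row minima are 4 and 3, so Alice's maximin is 4; column maxima are 17 and 6, so Bob's minimax is 6. These differ, so the equilibrium is in mixed strategies.
Let Alice play I with probability p. Bob is indifferent when 17p + 3(1−p) = 4p + 6(1−p), giving p = 3/16.
Let Bob play 1 with probability q. Alice is indifferent when 17q + 4(1−q) = 3q + 6(1−q), giving q = 1/8.
The value is 17·(1/8) + (4)·(7/8) = 45/8.

45/8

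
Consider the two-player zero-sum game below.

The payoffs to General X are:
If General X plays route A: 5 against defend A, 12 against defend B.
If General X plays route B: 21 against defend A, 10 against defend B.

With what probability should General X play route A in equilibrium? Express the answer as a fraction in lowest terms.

11/18

Row minima are 5 and 10, so General X's maximin is 10; column maxima are 21 and 12, so General Y's minimax is 12. These differ, so the equilibrium is in mixed strategies.
Let General X play route A with probability p. General Y is indifferent when 5p + 21(1−p) = 12p + 10(1−p), giving p = 11/18.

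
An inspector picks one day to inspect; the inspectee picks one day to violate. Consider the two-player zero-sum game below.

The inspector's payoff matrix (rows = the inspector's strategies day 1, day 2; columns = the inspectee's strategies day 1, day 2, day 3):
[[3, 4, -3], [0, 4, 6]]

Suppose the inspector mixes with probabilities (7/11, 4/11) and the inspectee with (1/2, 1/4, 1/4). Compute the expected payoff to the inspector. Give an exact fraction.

Against (1/2, 1/4, 1/4), each row's expected payoff is day 1: 7/4; day 2: 5/2.
Taking the (7/11, 4/11)-weighted average: (7/11)·(7/4) + (4/11)·(5/2) = 89/44.

89/44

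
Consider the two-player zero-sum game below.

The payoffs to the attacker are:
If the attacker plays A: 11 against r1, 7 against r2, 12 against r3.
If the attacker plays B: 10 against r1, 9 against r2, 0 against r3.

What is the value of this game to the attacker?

Column r1 is strictly dominated by r2 for the defender (it gives the attacker more in every row).
The remaining 2×2 game on (A, B) × (r2, r3) has no saddle point. Let the attacker play A with probability p; indifference gives 7p + 9(1−p) = 12p, so p = 9/14.
Similarly the defender's optimal q on r2 is 6/7, and the value is 7·(6/7) + (12)·(1/7) = 54/7.

54/7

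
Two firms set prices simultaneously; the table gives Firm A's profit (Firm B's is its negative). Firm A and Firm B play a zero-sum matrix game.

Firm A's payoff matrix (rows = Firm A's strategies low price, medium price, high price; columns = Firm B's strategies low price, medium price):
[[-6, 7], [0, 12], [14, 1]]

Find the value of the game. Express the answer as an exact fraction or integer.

Row low price is strictly dominated by row medium price, so Firm A never plays it.
The remaining 2×2 game on (medium price, high price) × (low price, medium price) has no saddle point. Let Firm A play medium price with probability p; indifference gives 14(1−p) = 12p + (1−p), so p = 13/25.
Similarly Firm B's optimal q on low price is 11/25, and the value is 0·(11/25) + (12)·(14/25) = 168/25.

168/25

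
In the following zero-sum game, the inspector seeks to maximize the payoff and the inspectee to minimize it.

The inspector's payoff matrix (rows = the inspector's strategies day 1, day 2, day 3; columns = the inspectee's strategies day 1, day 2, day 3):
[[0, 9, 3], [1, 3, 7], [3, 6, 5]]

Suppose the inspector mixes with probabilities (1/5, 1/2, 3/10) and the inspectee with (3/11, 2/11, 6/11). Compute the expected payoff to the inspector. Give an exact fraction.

48/11

Against (3/11, 2/11, 6/11), each row's expected payoff is day 1: 36/11; day 2: 51/11; day 3: 51/11.
Taking the (1/5, 1/2, 3/10)-weighted average: (1/5)·(36/11) + (1/2)·(51/11) + (3/10)·(51/11) = 48/11.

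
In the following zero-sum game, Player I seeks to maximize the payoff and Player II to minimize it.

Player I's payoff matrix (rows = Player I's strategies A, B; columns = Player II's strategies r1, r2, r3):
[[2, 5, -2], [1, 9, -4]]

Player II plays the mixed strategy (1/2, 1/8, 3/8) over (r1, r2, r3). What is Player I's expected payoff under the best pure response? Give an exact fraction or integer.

A: (2)·(1/2) + (5)·(1/8) + (-2)·(3/8) = 7/8.
B: (1)·(1/2) + (9)·(1/8) + (-4)·(3/8) = 1/8.
The best pure response is A with expected payoff 7/8.

7/8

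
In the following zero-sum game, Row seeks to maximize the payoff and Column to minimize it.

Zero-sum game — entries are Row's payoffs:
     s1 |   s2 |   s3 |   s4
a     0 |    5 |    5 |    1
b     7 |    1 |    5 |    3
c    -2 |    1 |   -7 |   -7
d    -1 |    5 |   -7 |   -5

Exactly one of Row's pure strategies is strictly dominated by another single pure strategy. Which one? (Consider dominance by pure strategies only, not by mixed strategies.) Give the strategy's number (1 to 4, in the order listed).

3

Compare c with a: 0 > -2, 5 > 1, 5 > -7, 1 > -7.
So a strictly dominates c for Row; c is strictly dominated.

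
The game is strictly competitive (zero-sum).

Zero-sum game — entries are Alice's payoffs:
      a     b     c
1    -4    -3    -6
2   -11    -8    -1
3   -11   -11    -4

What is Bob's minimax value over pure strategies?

-4

The worst case (largest entry) in each column is a: -4, b: -3, c: -1.
The best (smallest) of these is -4.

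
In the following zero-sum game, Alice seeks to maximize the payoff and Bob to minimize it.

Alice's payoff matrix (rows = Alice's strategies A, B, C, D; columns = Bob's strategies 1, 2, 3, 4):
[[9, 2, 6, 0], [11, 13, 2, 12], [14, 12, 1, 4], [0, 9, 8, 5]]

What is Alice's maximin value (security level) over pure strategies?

2

The worst-case payoff for each row is A: 0, B: 2, C: 1, D: 0.
The best of these is 2.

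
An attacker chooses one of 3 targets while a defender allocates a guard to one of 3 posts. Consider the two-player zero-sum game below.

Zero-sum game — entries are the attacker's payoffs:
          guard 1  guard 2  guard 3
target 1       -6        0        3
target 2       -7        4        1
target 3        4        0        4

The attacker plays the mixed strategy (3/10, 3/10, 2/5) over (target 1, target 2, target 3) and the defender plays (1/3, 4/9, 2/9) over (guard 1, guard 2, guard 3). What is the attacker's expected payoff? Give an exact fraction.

Against (1/3, 4/9, 2/9), each row's expected payoff is target 1: -4/3; target 2: -1/3; target 3: 20/9.
Taking the (3/10, 3/10, 2/5)-weighted average: (3/10)·(-4/3) + (3/10)·(-1/3) + (2/5)·(20/9) = 7/18.

7/18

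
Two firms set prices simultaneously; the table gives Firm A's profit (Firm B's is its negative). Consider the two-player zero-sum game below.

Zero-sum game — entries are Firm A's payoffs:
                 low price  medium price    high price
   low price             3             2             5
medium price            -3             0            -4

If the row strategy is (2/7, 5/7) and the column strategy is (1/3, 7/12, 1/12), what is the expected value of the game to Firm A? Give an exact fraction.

Against (1/3, 7/12, 1/12), each row's expected payoff is low price: 31/12; medium price: -4/3.
Taking the (2/7, 5/7)-weighted average: (2/7)·(31/12) + (5/7)·(-4/3) = -3/14.

-3/14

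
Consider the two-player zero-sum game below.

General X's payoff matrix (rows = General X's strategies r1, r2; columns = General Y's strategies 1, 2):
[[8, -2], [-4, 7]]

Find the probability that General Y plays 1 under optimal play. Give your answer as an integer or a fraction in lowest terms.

Row minima are -2 and -4, so General X's maximin is -2; column maxima are 8 and 7, so General Y's minimax is 7. These differ, so the equilibrium is in mixed strategies.
Let General Y play 1 with probability q. General X is indifferent when 8q − 2(1−q) = −4q + 7(1−q), giving q = 3/7.

3/7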